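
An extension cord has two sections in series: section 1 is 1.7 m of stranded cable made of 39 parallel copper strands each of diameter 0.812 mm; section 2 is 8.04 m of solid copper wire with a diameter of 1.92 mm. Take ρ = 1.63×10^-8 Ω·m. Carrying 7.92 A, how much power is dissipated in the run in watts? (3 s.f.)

2.93 W

Section 1: A_strand = π(4.0600e-04)² = 5.178e-07 m²; R₁ = ρL/(N·A_s) = (1.63×10^-8)(1.7)/(39×5.178e-07) = 0.001372 Ω
Section 2: A = π(d/2)² = π(9.6000e-04 m)² = 2.895e-06 m²
R₂ = (1.63×10^-8)(8.04)/(2.895e-06) = 0.04526 Ω
R = R₁ + R₂ = 0.04664 Ω
P = I²R = (7.92)² × 0.04664 = 2.93 W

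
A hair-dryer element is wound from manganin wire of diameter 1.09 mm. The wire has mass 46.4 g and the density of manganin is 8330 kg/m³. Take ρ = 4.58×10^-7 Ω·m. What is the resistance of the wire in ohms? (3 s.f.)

A = π(d/2)² = π(5.4500e-04 m)² = 9.3313e-07 m²
L = m/(density·A) = 0.0464/(8330×9.3313e-07) = 5.969 m
R = ρL/A = (4.58×10^-7)(5.969)/(9.3313e-07) = 2.93 Ω

2.93 Ω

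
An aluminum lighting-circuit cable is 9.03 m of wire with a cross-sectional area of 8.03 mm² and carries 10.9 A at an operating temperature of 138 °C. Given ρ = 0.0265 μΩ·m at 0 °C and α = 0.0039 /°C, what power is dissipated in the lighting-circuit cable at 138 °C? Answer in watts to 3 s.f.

5.45 W

ρ = 0.0265 μΩ·m = 2.65×10^-8 Ω·m
A = 8.03 mm² = 8.030e-06 m²
R₍0₎ = ρL/A = (2.65×10^-8)(9.03)/(8.030e-06) = 0.0298 Ω
R₍138₎ = R₍0₎(1 + αΔT) = 0.0298 × (1 + 0.0039×138) = 0.04584 Ω
P = I²R = (10.9)² × 0.04584 = 5.45 W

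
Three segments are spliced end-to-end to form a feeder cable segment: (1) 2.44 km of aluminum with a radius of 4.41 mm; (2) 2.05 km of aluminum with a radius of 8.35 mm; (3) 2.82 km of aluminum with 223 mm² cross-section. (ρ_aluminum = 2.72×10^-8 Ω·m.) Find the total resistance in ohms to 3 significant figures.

1.68 Ω

Seg 1: A = πr² = π(4.4100e-03 m)² = 6.110e-05 m²
R_1 = (2.72×10^-8)(2440)/(6.110e-05) = 1.086 Ω
Seg 2: A = πr² = π(8.3500e-03 m)² = 2.190e-04 m²
R_2 = (2.72×10^-8)(2050)/(2.190e-04) = 0.2546 Ω
Seg 3: A = 223 mm² = 2.230e-04 m²
R_3 = (2.72×10^-8)(2820)/(2.230e-04) = 0.344 Ω
R_total = R_1 + R_2 + R_3 = 1.68 Ω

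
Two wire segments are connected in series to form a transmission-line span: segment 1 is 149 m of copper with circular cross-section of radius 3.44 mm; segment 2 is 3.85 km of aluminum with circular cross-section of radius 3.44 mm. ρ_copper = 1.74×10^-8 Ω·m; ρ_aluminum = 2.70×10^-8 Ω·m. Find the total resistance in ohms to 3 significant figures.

Segment 1: A = πr² = π(3.4400e-03 m)² = 3.718e-05 m²
R₁ = ρL/A = (1.74×10^-8)(149)/(3.718e-05) = 0.06974 Ω
R₂ = (2.70×10^-8)(3850)/(3.718e-05) = 2.796 Ω
R = R₁ + R₂ = 2.87 Ω

2.87 Ω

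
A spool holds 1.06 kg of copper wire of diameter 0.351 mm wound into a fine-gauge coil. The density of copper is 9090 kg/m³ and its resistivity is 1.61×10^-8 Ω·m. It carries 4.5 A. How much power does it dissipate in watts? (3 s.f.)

4060 W

A = π(d/2)² = π(1.7550e-04 m)² = 9.6762e-08 m²
L = m/(density·A) = 1.06/(9090×9.6762e-08) = 1205 m
R = ρL/A = (1.61×10^-8)(1205)/(9.6762e-08) = 200.5 Ω
P = I²R = (4.5)² × 200.5 = 4060 W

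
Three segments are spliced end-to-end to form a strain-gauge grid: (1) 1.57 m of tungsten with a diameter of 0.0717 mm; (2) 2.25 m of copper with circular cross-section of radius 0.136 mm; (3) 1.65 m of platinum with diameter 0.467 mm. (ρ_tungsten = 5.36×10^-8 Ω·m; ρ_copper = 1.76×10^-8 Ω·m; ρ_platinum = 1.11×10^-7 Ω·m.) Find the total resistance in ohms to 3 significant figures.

22.6 Ω

Seg 1: A = π(d/2)² = π(3.5850e-05 m)² = 4.038e-09 m²
R_1 = (5.36×10^-8)(1.57)/(4.038e-09) = 20.84 Ω
Seg 2: A = πr² = π(1.3600e-04 m)² = 5.811e-08 m²
R_2 = (1.76×10^-8)(2.25)/(5.811e-08) = 0.6815 Ω
Seg 3: A = π(d/2)² = π(2.3350e-04 m)² = 1.713e-07 m²
R_3 = (1.11×10^-7)(1.65)/(1.713e-07) = 1.069 Ω
R_total = R_1 + R_2 + R_3 = 22.6 Ω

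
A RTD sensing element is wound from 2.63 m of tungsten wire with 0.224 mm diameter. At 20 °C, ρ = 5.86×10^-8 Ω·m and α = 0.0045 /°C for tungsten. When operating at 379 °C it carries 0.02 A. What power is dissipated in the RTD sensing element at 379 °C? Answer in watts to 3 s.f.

A = π(d/2)² = π(1.1200e-04 m)² = 3.941e-08 m²
R₍20₎ = ρL/A = (5.86×10^-8)(2.63)/(3.941e-08) = 3.911 Ω
R₍379₎ = R₍20₎(1 + αΔT) = 3.911 × (1 + 0.0045×359) = 10.23 Ω
P = I²R = (0.02)² × 10.23 = 0.00409 W

0.00409 W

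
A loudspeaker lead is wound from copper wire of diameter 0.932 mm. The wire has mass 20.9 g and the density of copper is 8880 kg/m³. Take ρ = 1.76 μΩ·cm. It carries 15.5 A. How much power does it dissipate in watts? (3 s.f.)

ρ = 1.76 μΩ·cm = 1.76×10^-8 Ω·m
A = π(d/2)² = π(4.6600e-04 m)² = 6.8222e-07 m²
L = m/(density·A) = 0.0209/(8880×6.8222e-07) = 3.45 m
R = ρL/A = (1.76×10^-8)(3.45)/(6.8222e-07) = 0.089 Ω
P = I²R = (15.5)² × 0.089 = 21.4 W

21.4 W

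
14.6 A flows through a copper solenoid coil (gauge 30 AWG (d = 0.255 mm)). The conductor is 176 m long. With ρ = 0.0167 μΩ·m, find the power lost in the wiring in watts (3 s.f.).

ρ = 0.0167 μΩ·m = 1.67×10^-8 Ω·m
A = π(0.255/2 mm)² = π(1.2750e-04 m)² = 5.107e-08 m²
R = ρL/A = (1.67×10^-8)(176)/(5.107e-08) = 57.55 Ω
P = I²R = (14.6)² × 57.55 = 12300 W

12300 W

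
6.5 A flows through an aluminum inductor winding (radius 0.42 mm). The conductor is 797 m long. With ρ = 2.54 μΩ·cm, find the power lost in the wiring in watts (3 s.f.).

1540 W

ρ = 2.54 μΩ·cm = 2.54×10^-8 Ω·m
A = πr² = π(4.2000e-04 m)² = 5.542e-07 m²
R = ρL/A = (2.54×10^-8)(797)/(5.542e-07) = 36.53 Ω
P = I²R = (6.5)² × 36.53 = 1540 W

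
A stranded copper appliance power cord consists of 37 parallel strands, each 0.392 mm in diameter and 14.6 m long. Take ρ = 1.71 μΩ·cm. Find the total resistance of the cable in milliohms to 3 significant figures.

ρ = 1.71 μΩ·cm = 1.71×10^-8 Ω·m
A_strand = π(1.9600e-04 m)² = 1.207e-07 m²
R_strand = ρL/A = (1.71×10^-8)(14.6)/(1.207e-07) = 2.069 Ω
R_total = R_strand/N = 2.069/37 = 55.9 mΩ

55.9 mΩ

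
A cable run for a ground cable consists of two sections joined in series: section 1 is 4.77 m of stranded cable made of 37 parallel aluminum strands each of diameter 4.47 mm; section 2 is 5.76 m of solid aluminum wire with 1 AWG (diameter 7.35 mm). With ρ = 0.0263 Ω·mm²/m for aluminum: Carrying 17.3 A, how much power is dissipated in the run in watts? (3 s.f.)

ρ = 0.0263 Ω·mm²/m = 2.63×10^-8 Ω·m
Section 1: A_strand = π(2.2350e-03)² = 1.569e-05 m²; R₁ = ρL/(N·A_s) = (2.63×10^-8)(4.77)/(37×1.569e-05) = 2.161×10^-4 Ω
Section 2: A = π(7.35/2 mm)² = π(3.6750e-03 m)² = 4.243e-05 m²
R₂ = (2.63×10^-8)(5.76)/(4.243e-05) = 0.00357 Ω
R = R₁ + R₂ = 0.003786 Ω
P = I²R = (17.3)² × 0.003786 = 1.13 W

1.13 W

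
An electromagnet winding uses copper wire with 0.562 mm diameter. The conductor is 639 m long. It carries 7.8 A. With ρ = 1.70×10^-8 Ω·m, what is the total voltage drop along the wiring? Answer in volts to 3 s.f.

A = π(d/2)² = π(2.8100e-04 m)² = 2.481e-07 m²
R = ρL/A = (1.70×10^-8)(639)/(2.481e-07) = 43.79 Ω
V = IR = 7.8 × 43.79 = 342 V

342 V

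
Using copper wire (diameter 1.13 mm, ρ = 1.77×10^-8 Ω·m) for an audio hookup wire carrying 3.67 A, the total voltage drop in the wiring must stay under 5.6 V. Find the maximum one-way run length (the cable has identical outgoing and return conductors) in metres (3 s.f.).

43.2 m

A = π(d/2)² = π(5.6500e-04 m)² = 1.003e-06 m²
L_max = V_max·A/(2·ρI) = (5.6)(1.003e-06)/(2×1.77×10^-8×3.67) = 43.2 m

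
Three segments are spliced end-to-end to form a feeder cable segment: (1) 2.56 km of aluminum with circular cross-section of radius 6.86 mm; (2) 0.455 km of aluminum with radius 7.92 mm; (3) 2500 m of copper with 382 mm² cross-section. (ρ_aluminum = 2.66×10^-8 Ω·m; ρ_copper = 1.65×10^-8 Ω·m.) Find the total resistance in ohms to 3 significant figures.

Seg 1: A = πr² = π(6.8600e-03 m)² = 1.478e-04 m²
R_1 = (2.66×10^-8)(2560)/(1.478e-04) = 0.4606 Ω
Seg 2: A = πr² = π(7.9200e-03 m)² = 1.971e-04 m²
R_2 = (2.66×10^-8)(455)/(1.971e-04) = 0.06142 Ω
Seg 3: A = 382 mm² = 3.820e-04 m²
R_3 = (1.65×10^-8)(2500)/(3.820e-04) = 0.108 Ω
R_total = R_1 + R_2 + R_3 = 0.630 Ω

0.630 Ω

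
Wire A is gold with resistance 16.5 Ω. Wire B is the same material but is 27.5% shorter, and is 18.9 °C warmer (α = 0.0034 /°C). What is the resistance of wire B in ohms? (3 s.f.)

R ∝ ρL/d² with ρ ∝ (1+αΔT), so R_B/R_A = (1 − 27.5/100) × (1 + 0.0034×18.9)
= 0.725 × 1.064 = 0.7716
R_B = 0.7716 × 16.5 = 12.7 Ω

12.7 Ω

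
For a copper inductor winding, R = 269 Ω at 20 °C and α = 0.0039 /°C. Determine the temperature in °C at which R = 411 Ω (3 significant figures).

R = R₀(1 + α(T − T₀)) ⇒ T = T₀ + (R/R₀ − 1)/α
T = 20 + (411/269 − 1)/0.0039 = 20 + (0.5279)/0.0039 = 155 °C

155 °C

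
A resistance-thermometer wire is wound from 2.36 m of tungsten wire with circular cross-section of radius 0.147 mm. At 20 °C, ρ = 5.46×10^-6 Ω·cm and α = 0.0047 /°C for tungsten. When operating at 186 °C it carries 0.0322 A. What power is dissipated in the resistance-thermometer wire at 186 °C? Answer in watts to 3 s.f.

ρ = 5.46×10^-6 Ω·cm = 5.46×10^-8 Ω·m
A = πr² = π(1.4700e-04 m)² = 6.789e-08 m²
R₍20₎ = ρL/A = (5.46×10^-8)(2.36)/(6.789e-08) = 1.898 Ω
R₍186₎ = R₍20₎(1 + αΔT) = 1.898 × (1 + 0.0047×166) = 3.379 Ω
P = I²R = (0.0322)² × 3.379 = 0.00350 W

0.00350 W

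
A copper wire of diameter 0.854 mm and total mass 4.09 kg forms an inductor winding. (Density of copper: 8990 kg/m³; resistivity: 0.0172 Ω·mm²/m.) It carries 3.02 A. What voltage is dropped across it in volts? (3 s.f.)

72.0 V

ρ = 0.0172 Ω·mm²/m = 1.72×10^-8 Ω·m
A = π(d/2)² = π(4.2700e-04 m)² = 5.7280e-07 m²
L = m/(density·A) = 4.09/(8990×5.7280e-07) = 794.3 m
R = ρL/A = (1.72×10^-8)(794.3)/(5.7280e-07) = 23.85 Ω
V = IR = 3.02 × 23.85 = 72.0 V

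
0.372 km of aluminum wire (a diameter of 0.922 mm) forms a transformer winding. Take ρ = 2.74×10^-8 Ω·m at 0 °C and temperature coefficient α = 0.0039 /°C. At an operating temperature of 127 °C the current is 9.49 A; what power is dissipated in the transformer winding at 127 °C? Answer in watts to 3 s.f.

A = π(d/2)² = π(4.6100e-04 m)² = 6.677e-07 m²
R₍0₎ = ρL/A = (2.74×10^-8)(372)/(6.677e-07) = 15.27 Ω
R₍127₎ = R₍0₎(1 + αΔT) = 15.27 × (1 + 0.0039×127) = 22.83 Ω
P = I²R = (9.49)² × 22.83 = 2060 W

2060 W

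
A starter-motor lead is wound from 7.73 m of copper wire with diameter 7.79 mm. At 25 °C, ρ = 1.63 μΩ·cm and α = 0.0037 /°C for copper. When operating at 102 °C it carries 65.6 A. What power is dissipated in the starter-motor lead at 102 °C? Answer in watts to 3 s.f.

14.6 W

ρ = 1.63 μΩ·cm = 1.63×10^-8 Ω·m
A = π(d/2)² = π(3.8950e-03 m)² = 4.766e-05 m²
R₍25₎ = ρL/A = (1.63×10^-8)(7.73)/(4.766e-05) = 0.002644 Ω
R₍102₎ = R₍25₎(1 + αΔT) = 0.002644 × (1 + 0.0037×77) = 0.003397 Ω
P = I²R = (65.6)² × 0.003397 = 14.6 W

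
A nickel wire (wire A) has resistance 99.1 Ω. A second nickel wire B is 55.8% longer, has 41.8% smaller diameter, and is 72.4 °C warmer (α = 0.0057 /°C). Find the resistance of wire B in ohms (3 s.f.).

R ∝ ρL/d² with ρ ∝ (1+αΔT), so R_B/R_A = (1 + 55.8/100) × (1 − 41.8/100)⁻² × (1 + 0.0057×72.4)
= 1.558 × 2.952 × 1.413 = 6.498
R_B = 6.498 × 99.1 = 644 Ω

644 Ω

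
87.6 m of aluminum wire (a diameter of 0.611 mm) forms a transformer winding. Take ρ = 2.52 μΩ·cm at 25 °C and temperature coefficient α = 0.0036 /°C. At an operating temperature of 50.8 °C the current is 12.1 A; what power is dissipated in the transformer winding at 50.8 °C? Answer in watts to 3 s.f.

1200 W

ρ = 2.52 μΩ·cm = 2.52×10^-8 Ω·m
A = π(d/2)² = π(3.0550e-04 m)² = 2.932e-07 m²
R₍25₎ = ρL/A = (2.52×10^-8)(87.6)/(2.932e-07) = 7.529 Ω
R₍50.8₎ = R₍25₎(1 + αΔT) = 7.529 × (1 + 0.0036×25.8) = 8.228 Ω
P = I²R = (12.1)² × 8.228 = 1200 W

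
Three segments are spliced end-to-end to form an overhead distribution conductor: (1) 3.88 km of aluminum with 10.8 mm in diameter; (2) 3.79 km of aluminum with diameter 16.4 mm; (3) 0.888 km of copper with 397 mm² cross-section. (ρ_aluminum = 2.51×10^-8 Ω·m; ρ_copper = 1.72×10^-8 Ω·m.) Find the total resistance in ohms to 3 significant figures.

Seg 1: A = π(d/2)² = π(5.4000e-03 m)² = 9.161e-05 m²
R_1 = (2.51×10^-8)(3880)/(9.161e-05) = 1.063 Ω
Seg 2: A = π(d/2)² = π(8.2000e-03 m)² = 2.112e-04 m²
R_2 = (2.51×10^-8)(3790)/(2.112e-04) = 0.4503 Ω
Seg 3: A = 397 mm² = 3.970e-04 m²
R_3 = (1.72×10^-8)(888)/(3.970e-04) = 0.03847 Ω
R_total = R_1 + R_2 + R_3 = 1.55 Ω

1.55 Ω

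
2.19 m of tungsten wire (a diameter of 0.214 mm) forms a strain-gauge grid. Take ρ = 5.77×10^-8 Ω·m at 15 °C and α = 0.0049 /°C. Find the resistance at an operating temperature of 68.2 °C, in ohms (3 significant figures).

4.43 Ω

A = π(d/2)² = π(1.0700e-04 m)² = 3.597e-08 m²
R₍15°C₎ = ρL/A = (5.77×10^-8)(2.19)/(3.597e-08) = 3.513 Ω
R = R₀(1 + αΔT) = 3.513(1 + 0.0049×53.2) = 4.43 Ω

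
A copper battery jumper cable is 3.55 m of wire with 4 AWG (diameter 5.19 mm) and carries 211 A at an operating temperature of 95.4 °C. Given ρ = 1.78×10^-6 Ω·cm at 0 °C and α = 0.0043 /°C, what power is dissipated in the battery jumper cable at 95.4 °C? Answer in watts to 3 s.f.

188 W

ρ = 1.78×10^-6 Ω·cm = 1.78×10^-8 Ω·m
A = π(5.19/2 mm)² = π(2.5950e-03 m)² = 2.116e-05 m²
R₍0₎ = ρL/A = (1.78×10^-8)(3.55)/(2.116e-05) = 0.002987 Ω
R₍95.4₎ = R₍0₎(1 + αΔT) = 0.002987 × (1 + 0.0043×95.4) = 0.004212 Ω
P = I²R = (211)² × 0.004212 = 188 W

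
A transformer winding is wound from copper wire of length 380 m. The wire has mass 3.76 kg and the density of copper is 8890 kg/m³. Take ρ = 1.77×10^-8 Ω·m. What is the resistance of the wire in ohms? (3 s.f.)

6.04 Ω

A = m/(density·L) = 3.76/(8890×380) = 1.1130e-06 m²
R = ρL/A = (1.77×10^-8)(380)/(1.1130e-06) = 6.04 Ω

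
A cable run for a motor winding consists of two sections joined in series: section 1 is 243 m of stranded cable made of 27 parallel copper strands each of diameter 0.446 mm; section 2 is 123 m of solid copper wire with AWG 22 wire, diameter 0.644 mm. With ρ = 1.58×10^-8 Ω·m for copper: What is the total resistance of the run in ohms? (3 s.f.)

Section 1: A_strand = π(2.2300e-04)² = 1.562e-07 m²; R₁ = ρL/(N·A_s) = (1.58×10^-8)(243)/(27×1.562e-07) = 0.9102 Ω
Section 2: A = π(0.644/2 mm)² = π(3.2200e-04 m)² = 3.257e-07 m²
R₂ = (1.58×10^-8)(123)/(3.257e-07) = 5.966 Ω
R = R₁ + R₂ = 6.88 Ω

6.88 Ω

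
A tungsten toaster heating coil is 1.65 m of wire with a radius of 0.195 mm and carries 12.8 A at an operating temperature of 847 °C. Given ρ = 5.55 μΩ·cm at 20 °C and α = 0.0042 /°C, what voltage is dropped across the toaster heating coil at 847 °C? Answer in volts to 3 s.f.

43.9 V

ρ = 5.55 μΩ·cm = 5.55×10^-8 Ω·m
A = πr² = π(1.9500e-04 m)² = 1.195e-07 m²
R₍20₎ = ρL/A = (5.55×10^-8)(1.65)/(1.195e-07) = 0.7666 Ω
R₍847₎ = R₍20₎(1 + αΔT) = 0.7666 × (1 + 0.0042×827) = 3.429 Ω
V = IR = 12.8 × 3.429 = 43.9 V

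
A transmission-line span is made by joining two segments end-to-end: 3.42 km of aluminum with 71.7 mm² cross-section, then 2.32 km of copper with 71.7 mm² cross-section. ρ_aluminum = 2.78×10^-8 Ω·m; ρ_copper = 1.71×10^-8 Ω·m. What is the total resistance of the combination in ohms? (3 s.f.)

1.88 Ω

Segment 1: A = 71.7 mm² = 7.170e-05 m²
R₁ = ρL/A = (2.78×10^-8)(3420)/(7.170e-05) = 1.326 Ω
R₂ = (1.71×10^-8)(2320)/(7.170e-05) = 0.5533 Ω
R = R₁ + R₂ = 1.88 Ω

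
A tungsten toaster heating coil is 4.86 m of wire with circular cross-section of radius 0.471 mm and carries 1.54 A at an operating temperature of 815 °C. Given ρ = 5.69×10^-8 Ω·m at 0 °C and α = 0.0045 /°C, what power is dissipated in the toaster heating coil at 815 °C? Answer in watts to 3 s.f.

A = πr² = π(4.7100e-04 m)² = 6.969e-07 m²
R₍0₎ = ρL/A = (5.69×10^-8)(4.86)/(6.969e-07) = 0.3968 Ω
R₍815₎ = R₍0₎(1 + αΔT) = 0.3968 × (1 + 0.0045×815) = 1.852 Ω
P = I²R = (1.54)² × 1.852 = 4.39 W

4.39 W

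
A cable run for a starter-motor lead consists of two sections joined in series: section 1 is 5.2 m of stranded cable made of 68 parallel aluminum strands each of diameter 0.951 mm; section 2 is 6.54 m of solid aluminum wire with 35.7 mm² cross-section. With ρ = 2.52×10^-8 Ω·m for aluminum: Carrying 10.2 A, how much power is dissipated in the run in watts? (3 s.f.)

Section 1: A_strand = π(4.7550e-04)² = 7.103e-07 m²; R₁ = ρL/(N·A_s) = (2.52×10^-8)(5.2)/(68×7.103e-07) = 0.002713 Ω
Section 2: A = 35.7 mm² = 3.570e-05 m²
R₂ = (2.52×10^-8)(6.54)/(3.570e-05) = 0.004616 Ω
R = R₁ + R₂ = 0.007329 Ω
P = I²R = (10.2)² × 0.007329 = 0.763 W

0.763 W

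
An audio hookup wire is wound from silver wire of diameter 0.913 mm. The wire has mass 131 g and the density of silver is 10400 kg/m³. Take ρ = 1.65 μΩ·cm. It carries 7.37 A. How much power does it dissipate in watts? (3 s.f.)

26.3 W

ρ = 1.65 μΩ·cm = 1.65×10^-8 Ω·m
A = π(d/2)² = π(4.5650e-04 m)² = 6.5468e-07 m²
L = m/(density·A) = 0.131/(10400×6.5468e-07) = 19.24 m
R = ρL/A = (1.65×10^-8)(19.24)/(6.5468e-07) = 0.4849 Ω
P = I²R = (7.37)² × 0.4849 = 26.3 W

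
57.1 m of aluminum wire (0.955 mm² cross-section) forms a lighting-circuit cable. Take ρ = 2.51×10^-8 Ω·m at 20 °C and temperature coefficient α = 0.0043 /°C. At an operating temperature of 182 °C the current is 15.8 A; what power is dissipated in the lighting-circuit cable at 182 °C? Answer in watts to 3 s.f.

A = 0.955 mm² = 9.550e-07 m²
R₍20₎ = ρL/A = (2.51×10^-8)(57.1)/(9.550e-07) = 1.501 Ω
R₍182₎ = R₍20₎(1 + αΔT) = 1.501 × (1 + 0.0043×162) = 2.546 Ω
P = I²R = (15.8)² × 2.546 = 636 W

636 W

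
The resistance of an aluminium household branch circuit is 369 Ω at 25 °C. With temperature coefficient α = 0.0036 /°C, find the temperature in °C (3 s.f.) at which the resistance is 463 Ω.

R = R₀(1 + α(T − T₀)) ⇒ T = T₀ + (R/R₀ − 1)/α
T = 25 + (463/369 − 1)/0.0036 = 25 + (0.2547)/0.0036 = 95.8 °C

95.8 °C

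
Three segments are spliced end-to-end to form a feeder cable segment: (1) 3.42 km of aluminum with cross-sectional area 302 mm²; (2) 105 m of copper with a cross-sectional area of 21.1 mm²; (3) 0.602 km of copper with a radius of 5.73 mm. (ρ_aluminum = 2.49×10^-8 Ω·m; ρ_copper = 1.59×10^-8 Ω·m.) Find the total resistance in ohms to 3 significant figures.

Seg 1: A = 302 mm² = 3.020e-04 m²
R_1 = (2.49×10^-8)(3420)/(3.020e-04) = 0.282 Ω
Seg 2: A = 21.1 mm² = 2.110e-05 m²
R_2 = (1.59×10^-8)(105)/(2.110e-05) = 0.07912 Ω
Seg 3: A = πr² = π(5.7300e-03 m)² = 1.031e-04 m²
R_3 = (1.59×10^-8)(602)/(1.031e-04) = 0.0928 Ω
R_total = R_1 + R_2 + R_3 = 0.454 Ω

0.454 Ω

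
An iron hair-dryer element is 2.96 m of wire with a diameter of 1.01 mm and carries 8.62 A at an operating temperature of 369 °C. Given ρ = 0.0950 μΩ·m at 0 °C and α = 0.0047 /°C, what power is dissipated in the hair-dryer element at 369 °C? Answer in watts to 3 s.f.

ρ = 0.0950 μΩ·m = 9.50×10^-8 Ω·m
A = π(d/2)² = π(5.0500e-04 m)² = 8.012e-07 m²
R₍0₎ = ρL/A = (9.50×10^-8)(2.96)/(8.012e-07) = 0.351 Ω
R₍369₎ = R₍0₎(1 + αΔT) = 0.351 × (1 + 0.0047×369) = 0.9597 Ω
P = I²R = (8.62)² × 0.9597 = 71.3 W

71.3 W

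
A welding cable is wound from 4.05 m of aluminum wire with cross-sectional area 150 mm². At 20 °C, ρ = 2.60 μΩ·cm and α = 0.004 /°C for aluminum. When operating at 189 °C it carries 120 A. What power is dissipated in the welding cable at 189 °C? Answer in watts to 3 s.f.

16.9 W

ρ = 2.60 μΩ·cm = 2.60×10^-8 Ω·m
A = 150 mm² = 1.500e-04 m²
R₍20₎ = ρL/A = (2.60×10^-8)(4.05)/(1.500e-04) = 7.020×10^-4 Ω
R₍189₎ = R₍20₎(1 + αΔT) = 7.020×10^-4 × (1 + 0.004×169) = 0.001177 Ω
P = I²R = (120)² × 0.001177 = 16.9 W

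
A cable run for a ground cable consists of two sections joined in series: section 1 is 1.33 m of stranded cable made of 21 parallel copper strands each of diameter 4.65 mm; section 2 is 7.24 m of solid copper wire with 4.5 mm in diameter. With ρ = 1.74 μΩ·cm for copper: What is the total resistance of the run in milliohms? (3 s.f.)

7.99 mΩ

ρ = 1.74 μΩ·cm = 1.74×10^-8 Ω·m
Section 1: A_strand = π(2.3250e-03)² = 1.698e-05 m²; R₁ = ρL/(N·A_s) = (1.74×10^-8)(1.33)/(21×1.698e-05) = 6.489×10^-5 Ω
Section 2: A = π(d/2)² = π(2.2500e-03 m)² = 1.590e-05 m²
R₂ = (1.74×10^-8)(7.24)/(1.590e-05) = 0.007921 Ω
R = R₁ + R₂ = 7.99 mΩ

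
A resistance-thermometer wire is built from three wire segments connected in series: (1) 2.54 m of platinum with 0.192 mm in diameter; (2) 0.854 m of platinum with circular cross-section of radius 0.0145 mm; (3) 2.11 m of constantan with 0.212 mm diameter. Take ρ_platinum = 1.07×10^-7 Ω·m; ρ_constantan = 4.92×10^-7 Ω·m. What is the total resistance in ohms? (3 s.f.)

177 Ω

Seg 1: A = π(d/2)² = π(9.6000e-05 m)² = 2.895e-08 m²
R_1 = (1.07×10^-7)(2.54)/(2.895e-08) = 9.387 Ω
Seg 2: A = πr² = π(1.4500e-05 m)² = 6.605e-10 m²
R_2 = (1.07×10^-7)(0.854)/(6.605e-10) = 138.3 Ω
Seg 3: A = π(d/2)² = π(1.0600e-04 m)² = 3.530e-08 m²
R_3 = (4.92×10^-7)(2.11)/(3.530e-08) = 29.41 Ω
R_total = R_1 + R_2 + R_3 = 177 Ω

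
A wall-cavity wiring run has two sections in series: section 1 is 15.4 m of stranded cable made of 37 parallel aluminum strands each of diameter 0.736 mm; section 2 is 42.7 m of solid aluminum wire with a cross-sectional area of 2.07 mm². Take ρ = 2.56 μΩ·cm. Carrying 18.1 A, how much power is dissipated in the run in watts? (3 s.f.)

181 W

ρ = 2.56 μΩ·cm = 2.56×10^-8 Ω·m
Section 1: A_strand = π(3.6800e-04)² = 4.254e-07 m²; R₁ = ρL/(N·A_s) = (2.56×10^-8)(15.4)/(37×4.254e-07) = 0.02504 Ω
Section 2: A = 2.07 mm² = 2.070e-06 m²
R₂ = (2.56×10^-8)(42.7)/(2.070e-06) = 0.5281 Ω
R = R₁ + R₂ = 0.5531 Ω
P = I²R = (18.1)² × 0.5531 = 181 W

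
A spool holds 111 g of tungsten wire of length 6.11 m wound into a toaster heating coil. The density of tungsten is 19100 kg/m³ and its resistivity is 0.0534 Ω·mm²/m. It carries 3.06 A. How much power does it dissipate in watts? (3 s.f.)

3.21 W

ρ = 0.0534 Ω·mm²/m = 5.34×10^-8 Ω·m
A = m/(density·L) = 0.111/(19100×6.11) = 9.5115e-07 m²
R = ρL/A = (5.34×10^-8)(6.11)/(9.5115e-07) = 0.343 Ω
P = I²R = (3.06)² × 0.343 = 3.21 W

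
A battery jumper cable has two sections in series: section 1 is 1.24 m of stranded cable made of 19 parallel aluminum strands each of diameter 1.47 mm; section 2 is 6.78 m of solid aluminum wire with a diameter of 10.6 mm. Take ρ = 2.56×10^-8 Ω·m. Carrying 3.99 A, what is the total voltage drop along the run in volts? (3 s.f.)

Section 1: A_strand = π(7.3500e-04)² = 1.697e-06 m²; R₁ = ρL/(N·A_s) = (2.56×10^-8)(1.24)/(19×1.697e-06) = 9.844×10^-4 Ω
Section 2: A = π(d/2)² = π(5.3000e-03 m)² = 8.825e-05 m²
R₂ = (2.56×10^-8)(6.78)/(8.825e-05) = 0.001967 Ω
R = R₁ + R₂ = 0.002951 Ω
V = IR = 3.99 × 0.002951 = 0.0118 V

0.0118 V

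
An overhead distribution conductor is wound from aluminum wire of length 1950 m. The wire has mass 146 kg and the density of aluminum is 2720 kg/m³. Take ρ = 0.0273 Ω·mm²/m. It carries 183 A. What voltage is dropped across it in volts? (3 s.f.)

354 V

ρ = 0.0273 Ω·mm²/m = 2.73×10^-8 Ω·m
A = m/(density·L) = 146/(2720×1950) = 2.7526e-05 m²
R = ρL/A = (2.73×10^-8)(1950)/(2.7526e-05) = 1.934 Ω
V = IR = 183 × 1.934 = 354 V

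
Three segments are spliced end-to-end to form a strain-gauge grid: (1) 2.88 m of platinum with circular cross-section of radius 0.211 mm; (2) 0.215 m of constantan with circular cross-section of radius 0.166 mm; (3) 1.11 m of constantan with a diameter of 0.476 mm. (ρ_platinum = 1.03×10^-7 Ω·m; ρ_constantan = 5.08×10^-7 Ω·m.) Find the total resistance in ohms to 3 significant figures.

6.55 Ω

Seg 1: A = πr² = π(2.1100e-04 m)² = 1.399e-07 m²
R_1 = (1.03×10^-7)(2.88)/(1.399e-07) = 2.121 Ω
Seg 2: A = πr² = π(1.6600e-04 m)² = 8.657e-08 m²
R_2 = (5.08×10^-7)(0.215)/(8.657e-08) = 1.262 Ω
Seg 3: A = π(d/2)² = π(2.3800e-04 m)² = 1.780e-07 m²
R_3 = (5.08×10^-7)(1.11)/(1.780e-07) = 3.169 Ω
R_total = R_1 + R_2 + R_3 = 6.55 Ω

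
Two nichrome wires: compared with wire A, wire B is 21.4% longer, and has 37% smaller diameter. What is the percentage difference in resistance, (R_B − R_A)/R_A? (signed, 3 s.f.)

206%

R ∝ L/d², so R_B/R_A = (1 + 21.4/100) × (1 − 37/100)⁻²
= 1.214 × 2.519 = 3.059
(R_B − R_A)/R_A = 3.059 − 1 = 206%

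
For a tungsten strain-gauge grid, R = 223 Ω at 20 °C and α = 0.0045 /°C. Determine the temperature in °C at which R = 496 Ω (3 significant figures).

R = R₀(1 + α(T − T₀)) ⇒ T = T₀ + (R/R₀ − 1)/α
T = 20 + (496/223 − 1)/0.0045 = 20 + (1.224)/0.0045 = 292 °C

292 °C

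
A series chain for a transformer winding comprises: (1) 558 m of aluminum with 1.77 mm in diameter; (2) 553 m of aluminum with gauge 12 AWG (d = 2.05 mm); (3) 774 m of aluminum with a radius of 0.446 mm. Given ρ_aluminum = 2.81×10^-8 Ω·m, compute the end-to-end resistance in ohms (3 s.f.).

45.9 Ω

Seg 1: A = π(d/2)² = π(8.8500e-04 m)² = 2.461e-06 m²
R_1 = (2.81×10^-8)(558)/(2.461e-06) = 6.372 Ω
Seg 2: A = π(2.05/2 mm)² = π(1.0250e-03 m)² = 3.301e-06 m²
R_2 = (2.81×10^-8)(553)/(3.301e-06) = 4.708 Ω
Seg 3: A = πr² = π(4.4600e-04 m)² = 6.249e-07 m²
R_3 = (2.81×10^-8)(774)/(6.249e-07) = 34.8 Ω
R_total = R_1 + R_2 + R_3 = 45.9 Ω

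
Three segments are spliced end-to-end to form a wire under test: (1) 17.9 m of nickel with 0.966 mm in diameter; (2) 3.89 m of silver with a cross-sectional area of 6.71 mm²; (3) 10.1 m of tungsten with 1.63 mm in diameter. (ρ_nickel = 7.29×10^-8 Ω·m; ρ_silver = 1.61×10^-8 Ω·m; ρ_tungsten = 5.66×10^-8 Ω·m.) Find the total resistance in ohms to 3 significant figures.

Seg 1: A = π(d/2)² = π(4.8300e-04 m)² = 7.329e-07 m²
R_1 = (7.29×10^-8)(17.9)/(7.329e-07) = 1.78 Ω
Seg 2: A = 6.71 mm² = 6.710e-06 m²
R_2 = (1.61×10^-8)(3.89)/(6.710e-06) = 0.009334 Ω
Seg 3: A = π(d/2)² = π(8.1500e-04 m)² = 2.087e-06 m²
R_3 = (5.66×10^-8)(10.1)/(2.087e-06) = 0.274 Ω
R_total = R_1 + R_2 + R_3 = 2.06 Ω

2.06 Ω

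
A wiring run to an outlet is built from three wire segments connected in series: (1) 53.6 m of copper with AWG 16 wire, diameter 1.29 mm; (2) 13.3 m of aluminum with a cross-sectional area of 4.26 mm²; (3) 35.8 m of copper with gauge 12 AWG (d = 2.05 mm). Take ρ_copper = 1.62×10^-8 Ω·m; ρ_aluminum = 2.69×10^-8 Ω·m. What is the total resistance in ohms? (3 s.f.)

0.924 Ω

Seg 1: A = π(1.29/2 mm)² = π(6.4500e-04 m)² = 1.307e-06 m²
R_1 = (1.62×10^-8)(53.6)/(1.307e-06) = 0.6644 Ω
Seg 2: A = 4.26 mm² = 4.260e-06 m²
R_2 = (2.69×10^-8)(13.3)/(4.260e-06) = 0.08398 Ω
Seg 3: A = π(2.05/2 mm)² = π(1.0250e-03 m)² = 3.301e-06 m²
R_3 = (1.62×10^-8)(35.8)/(3.301e-06) = 0.1757 Ω
R_total = R_1 + R_2 + R_3 = 0.924 Ω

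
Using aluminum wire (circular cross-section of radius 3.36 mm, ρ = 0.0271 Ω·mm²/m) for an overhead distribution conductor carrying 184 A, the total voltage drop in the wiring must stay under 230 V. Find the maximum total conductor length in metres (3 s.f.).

ρ = 0.0271 Ω·mm²/m = 2.71×10^-8 Ω·m
A = πr² = π(3.3600e-03 m)² = 3.547e-05 m²
L_max = V_max·A/(1·ρI) = (230)(3.547e-05)/(2.71×10^-8×184) = 1640 m

1640 m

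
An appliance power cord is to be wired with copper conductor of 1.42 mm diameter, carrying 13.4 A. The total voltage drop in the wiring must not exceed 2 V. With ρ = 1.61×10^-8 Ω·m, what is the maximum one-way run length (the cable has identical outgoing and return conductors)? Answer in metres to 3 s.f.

A = π(d/2)² = π(7.1000e-04 m)² = 1.584e-06 m²
L_max = V_max·A/(2·ρI) = (2)(1.584e-06)/(2×1.61×10^-8×13.4) = 7.34 m

7.34 m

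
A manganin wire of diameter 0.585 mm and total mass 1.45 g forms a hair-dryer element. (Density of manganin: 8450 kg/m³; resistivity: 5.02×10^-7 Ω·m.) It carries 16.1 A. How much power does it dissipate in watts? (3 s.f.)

A = π(d/2)² = π(2.9250e-04 m)² = 2.6878e-07 m²
L = m/(density·A) = 0.00145/(8450×2.6878e-07) = 0.6384 m
R = ρL/A = (5.02×10^-7)(0.6384)/(2.6878e-07) = 1.192 Ω
P = I²R = (16.1)² × 1.192 = 309 W

309 W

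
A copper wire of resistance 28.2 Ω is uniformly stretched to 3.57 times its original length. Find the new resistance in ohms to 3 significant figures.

359 Ω

Volume constant ⇒ A' = A/k with k = 3.57. R' = ρ(kL)/(A/k) = k²R.
R' = 12.74 × 28.2 = 359 Ω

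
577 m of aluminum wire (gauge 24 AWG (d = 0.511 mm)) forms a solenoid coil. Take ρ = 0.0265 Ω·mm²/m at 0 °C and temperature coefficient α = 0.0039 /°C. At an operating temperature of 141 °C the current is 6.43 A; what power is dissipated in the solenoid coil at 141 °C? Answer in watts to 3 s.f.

4780 W

ρ = 0.0265 Ω·mm²/m = 2.65×10^-8 Ω·m
A = π(0.511/2 mm)² = π(2.5550e-04 m)² = 2.051e-07 m²
R₍0₎ = ρL/A = (2.65×10^-8)(577)/(2.051e-07) = 74.56 Ω
R₍141₎ = R₍0₎(1 + αΔT) = 74.56 × (1 + 0.0039×141) = 115.6 Ω
P = I²R = (6.43)² × 115.6 = 4780 W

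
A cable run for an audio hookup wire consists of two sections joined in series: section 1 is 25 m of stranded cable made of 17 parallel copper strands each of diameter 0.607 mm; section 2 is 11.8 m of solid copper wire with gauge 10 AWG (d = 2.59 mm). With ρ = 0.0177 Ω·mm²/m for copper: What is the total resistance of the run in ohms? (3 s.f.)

ρ = 0.0177 Ω·mm²/m = 1.77×10^-8 Ω·m
Section 1: A_strand = π(3.0350e-04)² = 2.894e-07 m²; R₁ = ρL/(N·A_s) = (1.77×10^-8)(25)/(17×2.894e-07) = 0.08995 Ω
Section 2: A = π(2.59/2 mm)² = π(1.2950e-03 m)² = 5.269e-06 m²
R₂ = (1.77×10^-8)(11.8)/(5.269e-06) = 0.03964 Ω
R = R₁ + R₂ = 0.130 Ω

0.130 Ω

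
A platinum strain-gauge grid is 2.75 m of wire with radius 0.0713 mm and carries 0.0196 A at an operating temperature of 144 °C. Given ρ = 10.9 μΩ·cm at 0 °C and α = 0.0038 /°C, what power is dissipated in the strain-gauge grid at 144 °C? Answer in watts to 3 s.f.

0.0112 W

ρ = 10.9 μΩ·cm = 1.09×10^-7 Ω·m
A = πr² = π(7.1300e-05 m)² = 1.597e-08 m²
R₍0₎ = ρL/A = (1.09×10^-7)(2.75)/(1.597e-08) = 18.77 Ω
R₍144₎ = R₍0₎(1 + αΔT) = 18.77 × (1 + 0.0038×144) = 29.04 Ω
P = I²R = (0.0196)² × 29.04 = 0.0112 W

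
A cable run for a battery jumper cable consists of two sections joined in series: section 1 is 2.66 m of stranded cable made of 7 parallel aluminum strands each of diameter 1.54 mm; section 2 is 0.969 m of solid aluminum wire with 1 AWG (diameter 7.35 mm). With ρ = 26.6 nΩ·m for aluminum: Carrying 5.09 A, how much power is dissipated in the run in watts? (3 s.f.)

0.156 W

ρ = 26.6 nΩ·m = 2.66×10^-8 Ω·m
Section 1: A_strand = π(7.7000e-04)² = 1.863e-06 m²; R₁ = ρL/(N·A_s) = (2.66×10^-8)(2.66)/(7×1.863e-06) = 0.005427 Ω
Section 2: A = π(7.35/2 mm)² = π(3.6750e-03 m)² = 4.243e-05 m²
R₂ = (2.66×10^-8)(0.969)/(4.243e-05) = 6.075×10^-4 Ω
R = R₁ + R₂ = 0.006034 Ω
P = I²R = (5.09)² × 0.006034 = 0.156 W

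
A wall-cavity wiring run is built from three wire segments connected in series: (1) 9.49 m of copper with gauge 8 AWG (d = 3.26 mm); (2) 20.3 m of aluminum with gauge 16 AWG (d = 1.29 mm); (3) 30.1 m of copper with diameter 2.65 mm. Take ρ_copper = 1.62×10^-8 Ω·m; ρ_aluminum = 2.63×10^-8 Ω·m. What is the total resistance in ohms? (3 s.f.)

Seg 1: A = π(3.26/2 mm)² = π(1.6300e-03 m)² = 8.347e-06 m²
R_1 = (1.62×10^-8)(9.49)/(8.347e-06) = 0.01842 Ω
Seg 2: A = π(1.29/2 mm)² = π(6.4500e-04 m)² = 1.307e-06 m²
R_2 = (2.63×10^-8)(20.3)/(1.307e-06) = 0.4085 Ω
Seg 3: A = π(d/2)² = π(1.3250e-03 m)² = 5.515e-06 m²
R_3 = (1.62×10^-8)(30.1)/(5.515e-06) = 0.08841 Ω
R_total = R_1 + R_2 + R_3 = 0.515 Ω

0.515 Ω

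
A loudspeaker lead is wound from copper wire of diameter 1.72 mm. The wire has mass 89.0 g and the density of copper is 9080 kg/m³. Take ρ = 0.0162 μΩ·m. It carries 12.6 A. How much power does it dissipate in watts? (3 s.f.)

ρ = 0.0162 μΩ·m = 1.62×10^-8 Ω·m
A = π(d/2)² = π(8.6000e-04 m)² = 2.3235e-06 m²
L = m/(density·A) = 0.089/(9080×2.3235e-06) = 4.218 m
R = ρL/A = (1.62×10^-8)(4.218)/(2.3235e-06) = 0.02941 Ω
P = I²R = (12.6)² × 0.02941 = 4.67 W

4.67 W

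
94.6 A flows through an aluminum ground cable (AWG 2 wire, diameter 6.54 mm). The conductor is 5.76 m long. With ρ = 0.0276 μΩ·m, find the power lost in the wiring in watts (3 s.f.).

42.4 W

ρ = 0.0276 μΩ·m = 2.76×10^-8 Ω·m
A = π(6.54/2 mm)² = π(3.2700e-03 m)² = 3.359e-05 m²
R = ρL/A = (2.76×10^-8)(5.76)/(3.359e-05) = 0.004732 Ω
P = I²R = (94.6)² × 0.004732 = 42.4 W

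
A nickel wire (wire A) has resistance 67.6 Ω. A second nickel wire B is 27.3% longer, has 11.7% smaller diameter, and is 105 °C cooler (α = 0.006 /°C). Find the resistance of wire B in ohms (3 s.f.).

R ∝ ρL/d² with ρ ∝ (1+αΔT), so R_B/R_A = (1 + 27.3/100) × (1 − 11.7/100)⁻² × (1 − 0.006×105)
= 1.273 × 1.283 × 0.37 = 0.6041
R_B = 0.6041 × 67.6 = 40.8 Ω

40.8 Ω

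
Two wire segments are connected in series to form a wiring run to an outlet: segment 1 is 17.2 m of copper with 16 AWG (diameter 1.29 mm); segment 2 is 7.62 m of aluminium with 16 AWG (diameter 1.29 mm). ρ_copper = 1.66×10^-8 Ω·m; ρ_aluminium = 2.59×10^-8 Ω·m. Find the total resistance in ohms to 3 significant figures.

0.369 Ω

Segment 1: A = π(1.29/2 mm)² = π(6.4500e-04 m)² = 1.307e-06 m²
R₁ = ρL/A = (1.66×10^-8)(17.2)/(1.307e-06) = 0.2185 Ω
R₂ = (2.59×10^-8)(7.62)/(1.307e-06) = 0.151 Ω
R = R₁ + R₂ = 0.369 Ω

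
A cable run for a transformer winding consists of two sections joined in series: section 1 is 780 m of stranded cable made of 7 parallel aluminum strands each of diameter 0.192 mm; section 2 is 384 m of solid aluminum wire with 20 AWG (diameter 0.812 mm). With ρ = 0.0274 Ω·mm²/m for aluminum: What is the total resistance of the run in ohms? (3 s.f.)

ρ = 0.0274 Ω·mm²/m = 2.74×10^-8 Ω·m
Section 1: A_strand = π(9.6000e-05)² = 2.895e-08 m²; R₁ = ρL/(N·A_s) = (2.74×10^-8)(780)/(7×2.895e-08) = 105.5 Ω
Section 2: A = π(0.812/2 mm)² = π(4.0600e-04 m)² = 5.178e-07 m²
R₂ = (2.74×10^-8)(384)/(5.178e-07) = 20.32 Ω
R = R₁ + R₂ = 126 Ω

126 Ω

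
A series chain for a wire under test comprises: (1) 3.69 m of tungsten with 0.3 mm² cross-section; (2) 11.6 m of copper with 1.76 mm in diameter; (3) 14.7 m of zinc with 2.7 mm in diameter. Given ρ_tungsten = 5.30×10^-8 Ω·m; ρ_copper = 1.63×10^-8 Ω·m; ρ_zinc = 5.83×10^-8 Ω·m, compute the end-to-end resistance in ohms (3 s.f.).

0.879 Ω

Seg 1: A = 0.3 mm² = 3.000e-07 m²
R_1 = (5.30×10^-8)(3.69)/(3.000e-07) = 0.6519 Ω
Seg 2: A = π(d/2)² = π(8.8000e-04 m)² = 2.433e-06 m²
R_2 = (1.63×10^-8)(11.6)/(2.433e-06) = 0.07772 Ω
Seg 3: A = π(d/2)² = π(1.3500e-03 m)² = 5.726e-06 m²
R_3 = (5.83×10^-8)(14.7)/(5.726e-06) = 0.1497 Ω
R_total = R_1 + R_2 + R_3 = 0.879 Ω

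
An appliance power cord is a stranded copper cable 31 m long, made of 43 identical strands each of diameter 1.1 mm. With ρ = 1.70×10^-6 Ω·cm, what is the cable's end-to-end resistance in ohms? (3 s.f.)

ρ = 1.70×10^-6 Ω·cm = 1.70×10^-8 Ω·m
A_strand = π(5.5000e-04 m)² = 9.503e-07 m²
R_strand = ρL/A = (1.70×10^-8)(31)/(9.503e-07) = 0.5545 Ω
R_total = R_strand/N = 0.5545/43 = 0.0129 Ω

0.0129 Ω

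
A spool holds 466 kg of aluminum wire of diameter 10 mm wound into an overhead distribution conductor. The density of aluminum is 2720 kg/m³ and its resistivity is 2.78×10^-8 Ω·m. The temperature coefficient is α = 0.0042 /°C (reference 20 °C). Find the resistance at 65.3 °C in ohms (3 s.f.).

A = π(d/2)² = π(5.0000e-03 m)² = 7.8540e-05 m²
L = m/(density·A) = 466/(2720×7.8540e-05) = 2181 m
R = ρL/A = (2.78×10^-8)(2181)/(7.8540e-05) = 0.7721 Ω
R(65.3 °C) = 0.7721 × (1 + 0.0042×45.3) = 0.919 Ω

0.919 Ω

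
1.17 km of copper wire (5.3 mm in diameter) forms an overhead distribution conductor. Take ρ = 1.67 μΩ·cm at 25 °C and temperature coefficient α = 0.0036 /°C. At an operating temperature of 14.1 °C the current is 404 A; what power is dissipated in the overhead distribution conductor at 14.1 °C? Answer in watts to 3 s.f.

1.39×10^5 W

ρ = 1.67 μΩ·cm = 1.67×10^-8 Ω·m
A = π(d/2)² = π(2.6500e-03 m)² = 2.206e-05 m²
R₍25₎ = ρL/A = (1.67×10^-8)(1170)/(2.206e-05) = 0.8856 Ω
R₍14.1₎ = R₍25₎(1 + αΔT) = 0.8856 × (1 + 0.0036×-10.9) = 0.8509 Ω
P = I²R = (404)² × 0.8509 = 1.39×10^5 W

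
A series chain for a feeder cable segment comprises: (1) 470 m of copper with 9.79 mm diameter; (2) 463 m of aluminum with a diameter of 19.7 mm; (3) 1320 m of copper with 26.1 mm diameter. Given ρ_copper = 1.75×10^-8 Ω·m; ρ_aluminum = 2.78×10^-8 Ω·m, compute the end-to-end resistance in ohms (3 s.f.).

Seg 1: A = π(d/2)² = π(4.8950e-03 m)² = 7.528e-05 m²
R_1 = (1.75×10^-8)(470)/(7.528e-05) = 0.1093 Ω
Seg 2: A = π(d/2)² = π(9.8500e-03 m)² = 3.048e-04 m²
R_2 = (2.78×10^-8)(463)/(3.048e-04) = 0.04223 Ω
Seg 3: A = π(d/2)² = π(1.3050e-02 m)² = 5.350e-04 m²
R_3 = (1.75×10^-8)(1320)/(5.350e-04) = 0.04318 Ω
R_total = R_1 + R_2 + R_3 = 0.195 Ω

0.195 Ω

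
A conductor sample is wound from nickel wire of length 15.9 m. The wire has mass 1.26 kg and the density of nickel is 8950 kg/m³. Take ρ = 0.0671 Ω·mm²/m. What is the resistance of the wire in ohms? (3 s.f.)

0.120 Ω

ρ = 0.0671 Ω·mm²/m = 6.71×10^-8 Ω·m
A = m/(density·L) = 1.26/(8950×15.9) = 8.8542e-06 m²
R = ρL/A = (6.71×10^-8)(15.9)/(8.8542e-06) = 0.120 Ω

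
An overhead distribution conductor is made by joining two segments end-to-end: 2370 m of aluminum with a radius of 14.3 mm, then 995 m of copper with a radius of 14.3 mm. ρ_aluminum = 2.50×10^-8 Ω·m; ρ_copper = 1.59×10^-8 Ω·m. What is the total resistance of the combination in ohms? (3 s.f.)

Segment 1: A = πr² = π(1.4300e-02 m)² = 6.424e-04 m²
R₁ = ρL/A = (2.50×10^-8)(2370)/(6.424e-04) = 0.09223 Ω
R₂ = (1.59×10^-8)(995)/(6.424e-04) = 0.02463 Ω
R = R₁ + R₂ = 0.117 Ω

0.117 Ω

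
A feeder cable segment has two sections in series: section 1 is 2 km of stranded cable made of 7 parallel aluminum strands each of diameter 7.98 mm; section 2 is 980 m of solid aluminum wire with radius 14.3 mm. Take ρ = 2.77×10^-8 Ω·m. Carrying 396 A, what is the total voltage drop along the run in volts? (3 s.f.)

Section 1: A_strand = π(3.9900e-03)² = 5.001e-05 m²; R₁ = ρL/(N·A_s) = (2.77×10^-8)(2000)/(7×5.001e-05) = 0.1582 Ω
Section 2: A = πr² = π(1.4300e-02 m)² = 6.424e-04 m²
R₂ = (2.77×10^-8)(980)/(6.424e-04) = 0.04226 Ω
R = R₁ + R₂ = 0.2005 Ω
V = IR = 396 × 0.2005 = 79.4 V

79.4 V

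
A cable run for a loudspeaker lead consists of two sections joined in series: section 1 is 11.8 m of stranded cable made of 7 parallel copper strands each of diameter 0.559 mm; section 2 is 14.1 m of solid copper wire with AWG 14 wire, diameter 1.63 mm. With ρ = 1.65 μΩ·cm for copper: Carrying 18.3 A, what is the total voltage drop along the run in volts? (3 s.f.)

4.11 V

ρ = 1.65 μΩ·cm = 1.65×10^-8 Ω·m
Section 1: A_strand = π(2.7950e-04)² = 2.454e-07 m²; R₁ = ρL/(N·A_s) = (1.65×10^-8)(11.8)/(7×2.454e-07) = 0.1133 Ω
Section 2: A = π(1.63/2 mm)² = π(8.1500e-04 m)² = 2.087e-06 m²
R₂ = (1.65×10^-8)(14.1)/(2.087e-06) = 0.1115 Ω
R = R₁ + R₂ = 0.2248 Ω
V = IR = 18.3 × 0.2248 = 4.11 V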